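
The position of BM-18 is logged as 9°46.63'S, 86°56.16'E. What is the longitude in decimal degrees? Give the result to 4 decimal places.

86° + 56.16′/60 = 86 + 0.93600 = 86.9360°

86.9360°E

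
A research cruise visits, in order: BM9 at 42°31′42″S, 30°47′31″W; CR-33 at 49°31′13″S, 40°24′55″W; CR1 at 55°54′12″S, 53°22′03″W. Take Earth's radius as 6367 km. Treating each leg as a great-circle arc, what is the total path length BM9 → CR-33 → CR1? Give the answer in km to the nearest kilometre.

2194 km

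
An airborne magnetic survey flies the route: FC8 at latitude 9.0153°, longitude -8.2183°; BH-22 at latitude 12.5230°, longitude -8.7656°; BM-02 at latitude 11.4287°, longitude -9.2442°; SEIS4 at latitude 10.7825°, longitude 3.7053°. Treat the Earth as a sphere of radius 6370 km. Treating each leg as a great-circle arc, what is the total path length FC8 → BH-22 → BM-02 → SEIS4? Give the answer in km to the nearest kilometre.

FC8→BH-22: c = 0.061936 rad, d = 394.53 km
BH-22→BM-02: c = 0.020774 rad, d = 132.33 km
BM-02→SEIS4: c = 0.222047 rad, d = 1414.44 km
Total = 394.53 + 132.33 + 1414.44 = 1941.30 km

1941 km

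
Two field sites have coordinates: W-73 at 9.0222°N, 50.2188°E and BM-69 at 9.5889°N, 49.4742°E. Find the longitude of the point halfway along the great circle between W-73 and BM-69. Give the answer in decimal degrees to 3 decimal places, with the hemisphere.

49.847°E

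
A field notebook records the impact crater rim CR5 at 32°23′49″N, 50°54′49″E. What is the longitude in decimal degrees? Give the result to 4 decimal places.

50.9136°E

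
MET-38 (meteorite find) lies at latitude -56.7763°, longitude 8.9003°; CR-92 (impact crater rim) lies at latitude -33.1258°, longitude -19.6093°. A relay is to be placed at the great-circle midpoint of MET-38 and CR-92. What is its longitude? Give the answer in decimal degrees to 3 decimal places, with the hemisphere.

8.394°W

Bx = cos φ₂ cos Δλ = 0.735918,  By = cos φ₂ sin Δλ = -0.399731
φₘ = atan2(sin φ₁ + sin φ₂, √((cos φ₁ + Bx)² + By²)) = -45.80654°
λₘ = λ₁ + atan2(By, cos φ₁ + Bx) = -8.39412°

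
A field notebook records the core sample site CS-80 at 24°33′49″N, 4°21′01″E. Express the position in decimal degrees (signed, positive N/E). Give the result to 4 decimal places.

+24.5636°, +4.3503°

lat: 24.5636° N → +24.5636°
lon: 4.3503° E → +4.3503°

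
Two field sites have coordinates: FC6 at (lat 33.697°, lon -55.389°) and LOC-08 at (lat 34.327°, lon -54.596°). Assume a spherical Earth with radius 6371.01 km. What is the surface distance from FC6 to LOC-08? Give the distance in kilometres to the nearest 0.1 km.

101.2 km

Δφ = 0.6300°,  Δλ = 0.7930°
a = sin²(Δφ/2) + cos φ₁ cos φ₂ sin²(Δλ/2) = 0.000063
c = 2·arcsin(√a) = 0.015891 rad = 0.9105°
d = R·c = 6371.01 × 0.015891 = 101.2 km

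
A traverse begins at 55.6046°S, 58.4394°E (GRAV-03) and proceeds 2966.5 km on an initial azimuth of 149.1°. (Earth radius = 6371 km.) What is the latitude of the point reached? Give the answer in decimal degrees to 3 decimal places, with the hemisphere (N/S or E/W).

δ = d/R = 2966.5/6371 = 0.465625 rad
φ₂ = arcsin(sin φ₁ cos δ + cos φ₁ sin δ cos θ)
   = arcsin(-0.82516·0.89354 + 0.56490·0.44898·-0.85806) = -72.73540°
λ₂ = λ₁ + atan2(sin θ sin δ cos φ₁, cos δ − sin φ₁ sin φ₂) = 109.41652°

72.735°S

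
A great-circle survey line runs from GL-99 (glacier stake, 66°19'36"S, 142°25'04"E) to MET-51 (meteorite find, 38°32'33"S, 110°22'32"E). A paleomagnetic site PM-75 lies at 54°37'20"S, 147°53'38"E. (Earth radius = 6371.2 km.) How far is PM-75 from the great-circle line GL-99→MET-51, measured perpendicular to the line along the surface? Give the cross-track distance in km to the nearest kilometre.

1205 km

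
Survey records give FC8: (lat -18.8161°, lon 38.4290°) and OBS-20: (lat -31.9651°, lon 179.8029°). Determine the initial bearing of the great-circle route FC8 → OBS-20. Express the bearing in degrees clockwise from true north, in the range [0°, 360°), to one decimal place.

Δλ = 141.3739°
y = sin Δλ · cos φ₂ = 0.529583
x = cos φ₁ sin φ₂ − sin φ₁ cos φ₂ cos Δλ = -0.714878
θ = atan2(y, x) = 143.4689° → 143.4689° (mod 360°)

143.5°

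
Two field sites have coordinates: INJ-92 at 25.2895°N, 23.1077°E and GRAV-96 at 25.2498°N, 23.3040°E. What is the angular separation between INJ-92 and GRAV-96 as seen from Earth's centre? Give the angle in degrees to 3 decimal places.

0.182°

Δφ = -0.0397°,  Δλ = 0.1963°
a = sin²(Δφ/2) + cos φ₁ cos φ₂ sin²(Δλ/2) = 0.000003
c = 2·arcsin(√a) = 0.003175 rad = 0.1819°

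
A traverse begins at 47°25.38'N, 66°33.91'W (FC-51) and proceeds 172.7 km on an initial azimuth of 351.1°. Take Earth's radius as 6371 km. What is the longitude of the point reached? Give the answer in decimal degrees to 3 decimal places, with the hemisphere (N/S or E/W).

66.931°W

FC-51: φ = +47.42300°, λ = -66.56517°
δ = d/R = 172.7/6371 = 0.027107 rad
φ₂ = arcsin(sin φ₁ cos δ + cos φ₁ sin δ cos θ)
   = arcsin(0.73637·0.99963 + 0.67658·0.02710·0.98796) = 48.95686°
λ₂ = λ₁ + atan2(sin θ sin δ cos φ₁, cos δ − sin φ₁ sin φ₂) = -66.93106°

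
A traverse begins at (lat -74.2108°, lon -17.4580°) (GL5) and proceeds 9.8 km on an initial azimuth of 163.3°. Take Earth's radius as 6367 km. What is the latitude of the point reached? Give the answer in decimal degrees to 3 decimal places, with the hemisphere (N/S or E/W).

74.295°S

δ = d/R = 9.8/6367 = 0.001539 rad
φ₂ = arcsin(sin φ₁ cos δ + cos φ₁ sin δ cos θ)
   = arcsin(-0.96227·1.00000 + 0.27210·0.00154·-0.95782) = -74.29525°
λ₂ = λ₁ + atan2(sin θ sin δ cos φ₁, cos δ − sin φ₁ sin φ₂) = -17.36438°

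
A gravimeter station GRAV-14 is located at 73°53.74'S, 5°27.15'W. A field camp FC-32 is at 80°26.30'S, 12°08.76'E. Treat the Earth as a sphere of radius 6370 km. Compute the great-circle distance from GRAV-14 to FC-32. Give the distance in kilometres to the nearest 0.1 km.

839.4 km

GRAV-14: φ = -73.89567°, λ = -5.45250°
FC-32: φ = -80.43833°, λ = +12.14600°
Δφ = -6.5427°,  Δλ = 17.5985°
a = sin²(Δφ/2) + cos φ₁ cos φ₂ sin²(Δλ/2) = 0.004335
c = 2·arcsin(√a) = 0.131770 rad = 7.5499°
d = R·c = 6370 × 0.131770 = 839.4 km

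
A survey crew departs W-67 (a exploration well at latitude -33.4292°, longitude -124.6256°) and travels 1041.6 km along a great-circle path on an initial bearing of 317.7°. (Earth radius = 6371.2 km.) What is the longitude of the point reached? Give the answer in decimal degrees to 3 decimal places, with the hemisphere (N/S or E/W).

131.644°W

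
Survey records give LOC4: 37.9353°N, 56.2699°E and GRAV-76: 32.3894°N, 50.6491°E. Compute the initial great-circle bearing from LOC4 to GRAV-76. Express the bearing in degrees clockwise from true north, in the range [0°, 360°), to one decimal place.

Δλ = -5.6208°
y = sin Δλ · cos φ₂ = -0.082707
x = cos φ₁ sin φ₂ − sin φ₁ cos φ₂ cos Δλ = -0.094147
θ = atan2(y, x) = -138.7012° → 221.2988° (mod 360°)

221.3°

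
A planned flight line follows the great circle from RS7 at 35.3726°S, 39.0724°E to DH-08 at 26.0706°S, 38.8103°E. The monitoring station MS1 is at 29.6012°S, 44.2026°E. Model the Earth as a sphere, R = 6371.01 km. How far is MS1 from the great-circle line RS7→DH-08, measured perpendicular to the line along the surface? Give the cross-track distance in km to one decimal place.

511.7 km

δ₁₃ = central angle RS7→MS1 = 0.125853 rad  (haversine)
θ₁₃ = bearing RS7→MS1 = 38.273°,  θ₁₂ = bearing RS7→DH-08 = 358.544°
dₓₜ = R·arcsin(sin δ₁₃ · sin(θ₁₃ − θ₁₂)) = 6371.01·arcsin(0.12552·sin(-320.271°)) = 511.683 km
|dₓₜ| = 511.683 km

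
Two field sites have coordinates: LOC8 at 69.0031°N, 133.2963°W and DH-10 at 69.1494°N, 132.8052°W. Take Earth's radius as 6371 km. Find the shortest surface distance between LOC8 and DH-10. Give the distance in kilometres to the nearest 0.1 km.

Δφ = 0.1463°,  Δλ = 0.4911°
a = sin²(Δφ/2) + cos φ₁ cos φ₂ sin²(Δλ/2) = 0.000004
c = 2·arcsin(√a) = 0.003986 rad = 0.2284°
d = R·c = 6371 × 0.003986 = 25.4 km

25.4 km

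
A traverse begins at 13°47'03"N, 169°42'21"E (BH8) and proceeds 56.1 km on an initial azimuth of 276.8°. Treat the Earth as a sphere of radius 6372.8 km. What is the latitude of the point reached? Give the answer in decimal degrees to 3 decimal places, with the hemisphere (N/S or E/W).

BH8: φ = +13.78417°, λ = +169.70583°
δ = d/R = 56.1/6372.8 = 0.008803 rad
φ₂ = arcsin(sin φ₁ cos δ + cos φ₁ sin δ cos θ)
   = arcsin(0.23827·0.99996 + 0.97120·0.00880·0.11840) = 13.84335°
λ₂ = λ₁ + atan2(sin θ sin δ cos φ₁, cos δ − sin φ₁ sin φ₂) = 169.19002°

13.843°N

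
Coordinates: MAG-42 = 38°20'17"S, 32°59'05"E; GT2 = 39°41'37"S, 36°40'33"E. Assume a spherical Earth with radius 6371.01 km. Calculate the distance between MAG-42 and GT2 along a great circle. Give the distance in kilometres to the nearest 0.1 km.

352.7 km

MAG-42: φ = -38.33806°, λ = +32.98472°
GT2: φ = -39.69361°, λ = +36.67583°
Δφ = -1.3556°,  Δλ = 3.6911°
a = sin²(Δφ/2) + cos φ₁ cos φ₂ sin²(Δλ/2) = 0.000766
c = 2·arcsin(√a) = 0.055358 rad = 3.1718°
d = R·c = 6371.01 × 0.055358 = 352.7 km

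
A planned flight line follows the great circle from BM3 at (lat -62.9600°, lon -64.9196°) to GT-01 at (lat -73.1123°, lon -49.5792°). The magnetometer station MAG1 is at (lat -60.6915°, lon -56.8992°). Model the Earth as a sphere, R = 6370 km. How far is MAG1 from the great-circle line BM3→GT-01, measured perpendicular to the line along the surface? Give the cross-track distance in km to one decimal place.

488.5 km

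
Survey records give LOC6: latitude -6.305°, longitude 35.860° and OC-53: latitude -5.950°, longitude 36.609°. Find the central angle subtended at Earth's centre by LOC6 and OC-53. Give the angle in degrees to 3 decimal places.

Δφ = 0.3550°,  Δλ = 0.7490°
a = sin²(Δφ/2) + cos φ₁ cos φ₂ sin²(Δλ/2) = 0.000052
c = 2·arcsin(√a) = 0.014399 rad = 0.8250°

0.825°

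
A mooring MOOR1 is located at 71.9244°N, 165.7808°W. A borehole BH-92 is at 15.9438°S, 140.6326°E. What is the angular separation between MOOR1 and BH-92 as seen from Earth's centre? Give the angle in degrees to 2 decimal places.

94.82°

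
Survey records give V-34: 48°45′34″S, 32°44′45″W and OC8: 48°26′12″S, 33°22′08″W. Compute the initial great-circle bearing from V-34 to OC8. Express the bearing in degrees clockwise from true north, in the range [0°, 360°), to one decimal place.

V-34: φ = -48.75944°, λ = -32.74583°
OC8: φ = -48.43667°, λ = -33.36889°
Δλ = -0.6231°
y = sin Δλ · cos φ₂ = -0.007214
x = cos φ₁ sin φ₂ − sin φ₁ cos φ₂ cos Δλ = 0.005604
θ = atan2(y, x) = -52.1607° → 307.8393° (mod 360°)

307.8°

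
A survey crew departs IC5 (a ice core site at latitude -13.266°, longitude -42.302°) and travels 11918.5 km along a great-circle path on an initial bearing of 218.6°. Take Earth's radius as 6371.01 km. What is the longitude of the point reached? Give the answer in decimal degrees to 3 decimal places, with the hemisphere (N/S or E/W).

δ = d/R = 11918.5/6371.01 = 1.870739 rad
φ₂ = arcsin(sin φ₁ cos δ + cos φ₁ sin δ cos θ)
   = arcsin(-0.22947·-0.29547 + 0.97332·0.95535·-0.78152) = -41.21629°
λ₂ = λ₁ + atan2(sin θ sin δ cos φ₁, cos δ − sin φ₁ sin φ₂) = -169.89660°

169.897°W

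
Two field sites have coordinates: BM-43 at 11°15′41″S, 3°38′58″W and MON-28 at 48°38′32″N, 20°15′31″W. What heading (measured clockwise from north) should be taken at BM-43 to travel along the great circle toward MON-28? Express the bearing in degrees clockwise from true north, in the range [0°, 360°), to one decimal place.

347.6°

BM-43: φ = -11.26139°, λ = -3.64944°
MON-28: φ = +48.64222°, λ = -20.25861°
Δλ = -16.6092°
y = sin Δλ · cos φ₂ = -0.188872
x = cos φ₁ sin φ₂ − sin φ₁ cos φ₂ cos Δλ = 0.859799
θ = atan2(y, x) = -12.3894° → 347.6106° (mod 360°)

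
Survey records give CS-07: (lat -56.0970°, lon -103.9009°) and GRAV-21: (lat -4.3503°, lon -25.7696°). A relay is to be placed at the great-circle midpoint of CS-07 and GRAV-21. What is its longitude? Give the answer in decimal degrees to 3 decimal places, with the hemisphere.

Bx = cos φ₂ cos Δλ = 0.205077,  By = cos φ₂ sin Δλ = 0.975802
φₘ = atan2(sin φ₁ + sin φ₂, √((cos φ₁ + Bx)² + By²)) = -36.17927°
λₘ = λ₁ + atan2(By, cos φ₁ + Bx) = -51.91860°

51.919°W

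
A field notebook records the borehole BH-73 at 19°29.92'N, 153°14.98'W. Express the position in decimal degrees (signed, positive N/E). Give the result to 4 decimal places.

lat: 19.4987° N → +19.4987°
lon: 153.2497° W → -153.2497°

+19.4987°, -153.2497°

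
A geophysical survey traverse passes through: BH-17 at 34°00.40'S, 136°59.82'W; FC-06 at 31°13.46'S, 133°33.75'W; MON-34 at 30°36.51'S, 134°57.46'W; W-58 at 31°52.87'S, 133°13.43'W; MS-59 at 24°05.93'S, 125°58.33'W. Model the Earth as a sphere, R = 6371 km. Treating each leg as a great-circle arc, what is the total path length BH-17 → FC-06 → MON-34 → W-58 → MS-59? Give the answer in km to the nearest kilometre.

BH-17: φ = -34.00667°, λ = -136.99700°
FC-06: φ = -31.22433°, λ = -133.56250°
MON-34: φ = -30.60850°, λ = -134.95767°
W-58: φ = -31.88117°, λ = -133.22383°
MS-59: φ = -24.09883°, λ = -125.97217°
BH-17→FC-06: c = 0.070044 rad, d = 446.25 km
FC-06→MON-34: c = 0.023493 rad, d = 149.67 km
MON-34→W-58: c = 0.034098 rad, d = 217.24 km
W-58→MS-59: c = 0.175785 rad, d = 1119.93 km
Total = 446.25 + 149.67 + 217.24 + 1119.93 = 1933.09 km

1933 km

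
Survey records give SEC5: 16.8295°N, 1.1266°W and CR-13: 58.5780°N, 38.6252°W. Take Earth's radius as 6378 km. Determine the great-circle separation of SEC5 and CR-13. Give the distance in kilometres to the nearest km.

Δφ = 41.7485°,  Δλ = -37.4986°
a = sin²(Δφ/2) + cos φ₁ cos φ₂ sin²(Δλ/2) = 0.178518
c = 2·arcsin(√a) = 0.872435 rad = 49.9868°
d = R·c = 6378 × 0.872435 = 5564.4 km

5564 km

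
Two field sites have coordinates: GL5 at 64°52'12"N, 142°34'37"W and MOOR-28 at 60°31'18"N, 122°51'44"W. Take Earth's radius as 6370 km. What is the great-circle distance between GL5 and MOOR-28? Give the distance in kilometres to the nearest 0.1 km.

GL5: φ = +64.87000°, λ = -142.57694°
MOOR-28: φ = +60.52167°, λ = -122.86222°
Δφ = -4.3483°,  Δλ = 19.7147°
a = sin²(Δφ/2) + cos φ₁ cos φ₂ sin²(Δλ/2) = 0.007564
c = 2·arcsin(√a) = 0.174163 rad = 9.9788°
d = R·c = 6370 × 0.174163 = 1109.4 km

1109.4 km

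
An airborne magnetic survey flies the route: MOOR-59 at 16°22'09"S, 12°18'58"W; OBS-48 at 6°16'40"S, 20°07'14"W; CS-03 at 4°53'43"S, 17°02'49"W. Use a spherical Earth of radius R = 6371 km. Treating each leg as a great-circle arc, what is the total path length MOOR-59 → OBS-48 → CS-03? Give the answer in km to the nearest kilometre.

MOOR-59: φ = -16.36917°, λ = -12.31611°
OBS-48: φ = -6.27778°, λ = -20.12056°
CS-03: φ = -4.89528°, λ = -17.04694°
MOOR-59→OBS-48: c = 0.220923 rad, d = 1407.50 km
OBS-48→CS-03: c = 0.058588 rad, d = 373.26 km
Total = 1407.50 + 373.26 = 1780.76 km

1781 km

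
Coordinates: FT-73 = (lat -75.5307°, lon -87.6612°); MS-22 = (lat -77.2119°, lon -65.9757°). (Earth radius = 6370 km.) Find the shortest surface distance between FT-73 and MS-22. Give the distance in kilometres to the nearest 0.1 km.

Δφ = -1.6812°,  Δλ = 21.6855°
a = sin²(Δφ/2) + cos φ₁ cos φ₂ sin²(Δλ/2) = 0.002172
c = 2·arcsin(√a) = 0.093250 rad = 5.3429°
d = R·c = 6370 × 0.093250 = 594.0 km

594.0 km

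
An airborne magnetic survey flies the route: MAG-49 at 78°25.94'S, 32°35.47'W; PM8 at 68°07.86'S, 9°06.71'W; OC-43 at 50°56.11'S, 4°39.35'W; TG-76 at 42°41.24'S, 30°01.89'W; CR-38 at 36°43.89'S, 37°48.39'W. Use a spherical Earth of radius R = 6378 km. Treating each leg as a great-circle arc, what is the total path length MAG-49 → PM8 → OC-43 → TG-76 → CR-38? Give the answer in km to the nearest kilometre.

6344 km

MAG-49: φ = -78.43233°, λ = -32.59117°
PM8: φ = -68.13100°, λ = -9.11183°
OC-43: φ = -50.93517°, λ = -4.65583°
TG-76: φ = -42.68733°, λ = -30.03150°
CR-38: φ = -36.73150°, λ = -37.80650°
MAG-49→PM8: c = 0.211598 rad, d = 1349.57 km
PM8→OC-43: c = 0.302515 rad, d = 1929.44 km
OC-43→TG-76: c = 0.333316 rad, d = 2125.89 km
TG-76→CR-38: c = 0.147195 rad, d = 938.81 km
Total = 1349.57 + 1929.44 + 2125.89 + 938.81 = 6343.71 km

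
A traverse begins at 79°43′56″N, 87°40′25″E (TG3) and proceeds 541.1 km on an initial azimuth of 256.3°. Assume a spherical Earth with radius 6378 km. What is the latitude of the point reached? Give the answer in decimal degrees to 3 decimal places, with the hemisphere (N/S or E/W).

77.653°N

TG3: φ = +79.73222°, λ = +87.67361°
δ = d/R = 541.1/6378 = 0.084839 rad
φ₂ = arcsin(sin φ₁ cos δ + cos φ₁ sin δ cos θ)
   = arcsin(0.98399·0.99640 + 0.17825·0.08474·-0.23684) = 77.65264°
λ₂ = λ₁ + atan2(sin θ sin δ cos φ₁, cos δ − sin φ₁ sin φ₂) = 65.03036°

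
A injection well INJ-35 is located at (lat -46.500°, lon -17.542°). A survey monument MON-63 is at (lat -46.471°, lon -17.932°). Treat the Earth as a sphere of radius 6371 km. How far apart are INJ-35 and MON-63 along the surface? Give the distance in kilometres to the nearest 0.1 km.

Δφ = 0.0290°,  Δλ = -0.3900°
a = sin²(Δφ/2) + cos φ₁ cos φ₂ sin²(Δλ/2) = 0.000006
c = 2·arcsin(√a) = 0.004714 rad = 0.2701°
d = R·c = 6371 × 0.004714 = 30.0 km

30.0 km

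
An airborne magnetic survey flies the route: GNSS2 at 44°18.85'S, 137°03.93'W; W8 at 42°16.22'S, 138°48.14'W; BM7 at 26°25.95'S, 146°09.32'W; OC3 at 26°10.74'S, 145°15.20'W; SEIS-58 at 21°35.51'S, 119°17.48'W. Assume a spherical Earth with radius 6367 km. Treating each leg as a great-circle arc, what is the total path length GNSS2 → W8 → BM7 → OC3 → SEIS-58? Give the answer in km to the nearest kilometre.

4926 km

GNSS2: φ = -44.31417°, λ = -137.06550°
W8: φ = -42.27033°, λ = -138.80233°
BM7: φ = -26.43250°, λ = -146.15533°
OC3: φ = -26.17900°, λ = -145.25333°
SEIS-58: φ = -21.59183°, λ = -119.29133°
GNSS2→W8: c = 0.041941 rad, d = 267.04 km
W8→BM7: c = 0.295733 rad, d = 1882.93 km
BM7→OC3: c = 0.014790 rad, d = 94.17 km
OC3→SEIS-58: c = 0.421226 rad, d = 2681.95 km
Total = 267.04 + 1882.93 + 94.17 + 2681.95 = 4926.08 km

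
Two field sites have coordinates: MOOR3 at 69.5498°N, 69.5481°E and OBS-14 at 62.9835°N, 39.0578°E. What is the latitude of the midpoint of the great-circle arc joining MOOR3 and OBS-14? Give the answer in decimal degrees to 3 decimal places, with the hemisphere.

67.001°N

Bx = cos φ₂ cos Δλ = 0.391432,  By = cos φ₂ sin Δλ = -0.230482
φₘ = atan2(sin φ₁ + sin φ₂, √((cos φ₁ + Bx)² + By²)) = 67.00073°
λₘ = λ₁ + atan2(By, cos φ₁ + Bx) = 52.26641°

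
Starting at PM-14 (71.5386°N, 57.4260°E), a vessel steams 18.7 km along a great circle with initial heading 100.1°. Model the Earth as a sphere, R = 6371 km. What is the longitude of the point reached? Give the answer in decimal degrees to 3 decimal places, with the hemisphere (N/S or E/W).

57.948°E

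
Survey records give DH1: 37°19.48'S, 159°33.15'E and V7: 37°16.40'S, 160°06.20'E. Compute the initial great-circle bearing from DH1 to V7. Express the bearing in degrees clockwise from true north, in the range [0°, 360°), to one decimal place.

83.5°

DH1: φ = -37.32467°, λ = +159.55250°
V7: φ = -37.27333°, λ = +160.10333°
Δλ = 0.5508°
y = sin Δλ · cos φ₂ = 0.007650
x = cos φ₁ sin φ₂ − sin φ₁ cos φ₂ cos Δλ = 0.000874
θ = atan2(y, x) = 83.4851° → 83.4851° (mod 360°)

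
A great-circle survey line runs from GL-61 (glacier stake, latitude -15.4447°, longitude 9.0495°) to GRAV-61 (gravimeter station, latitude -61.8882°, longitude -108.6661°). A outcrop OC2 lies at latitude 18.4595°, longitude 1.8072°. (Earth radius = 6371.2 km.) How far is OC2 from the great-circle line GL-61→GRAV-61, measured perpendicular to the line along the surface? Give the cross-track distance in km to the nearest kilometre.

2214 km

δ₁₃ = central angle GL-61→OC2 = 0.604692 rad  (haversine)
θ₁₃ = bearing GL-61→OC2 = 347.858°,  θ₁₂ = bearing GL-61→GRAV-61 = 204.661°
dₓₜ = R·arcsin(sin δ₁₃ · sin(θ₁₃ − θ₁₂)) = 6371.2·arcsin(0.56851·sin(143.197°)) = 2214.178 km
|dₓₜ| = 2214.178 km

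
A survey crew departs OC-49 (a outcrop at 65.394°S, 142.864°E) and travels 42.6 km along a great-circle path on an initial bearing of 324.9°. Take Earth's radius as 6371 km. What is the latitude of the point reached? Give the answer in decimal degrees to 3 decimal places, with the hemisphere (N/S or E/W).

65.080°S

δ = d/R = 42.6/6371 = 0.006687 rad
φ₂ = arcsin(sin φ₁ cos δ + cos φ₁ sin δ cos θ)
   = arcsin(-0.90919·0.99998 + 0.41638·0.00669·0.81815) = -65.07964°
λ₂ = λ₁ + atan2(sin θ sin δ cos φ₁, cos δ − sin φ₁ sin φ₂) = 142.34119°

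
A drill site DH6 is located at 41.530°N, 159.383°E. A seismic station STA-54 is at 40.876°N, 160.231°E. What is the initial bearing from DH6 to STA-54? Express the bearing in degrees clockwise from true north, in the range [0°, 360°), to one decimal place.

Δλ = 0.8480°
y = sin Δλ · cos φ₂ = 0.011191
x = cos φ₁ sin φ₂ − sin φ₁ cos φ₂ cos Δλ = -0.011359
θ = atan2(y, x) = 135.4287° → 135.4287° (mod 360°)

135.4°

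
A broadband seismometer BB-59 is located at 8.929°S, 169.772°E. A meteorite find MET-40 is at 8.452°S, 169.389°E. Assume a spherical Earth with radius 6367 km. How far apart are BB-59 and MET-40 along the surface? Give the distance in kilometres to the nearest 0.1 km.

67.7 km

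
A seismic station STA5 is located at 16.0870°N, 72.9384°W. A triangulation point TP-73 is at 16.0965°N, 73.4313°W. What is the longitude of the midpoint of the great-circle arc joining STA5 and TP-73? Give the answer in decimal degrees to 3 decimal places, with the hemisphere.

73.185°W

Bx = cos φ₂ cos Δλ = 0.960761,  By = cos φ₂ sin Δλ = -0.008265
φₘ = atan2(sin φ₁ + sin φ₂, √((cos φ₁ + Bx)² + By²)) = 16.09189°
λₘ = λ₁ + atan2(By, cos φ₁ + Bx) = -73.18484°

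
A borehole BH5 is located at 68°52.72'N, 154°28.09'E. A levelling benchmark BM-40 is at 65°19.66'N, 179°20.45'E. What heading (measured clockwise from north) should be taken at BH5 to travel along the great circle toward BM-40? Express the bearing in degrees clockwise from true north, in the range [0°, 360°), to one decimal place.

98.4°

BH5: φ = +68.87867°, λ = +154.46817°
BM-40: φ = +65.32767°, λ = +179.34083°
Δλ = 24.8727°
y = sin Δλ · cos φ₂ = 0.175572
x = cos φ₁ sin φ₂ − sin φ₁ cos φ₂ cos Δλ = -0.025819
θ = atan2(y, x) = 98.3659° → 98.3659° (mod 360°)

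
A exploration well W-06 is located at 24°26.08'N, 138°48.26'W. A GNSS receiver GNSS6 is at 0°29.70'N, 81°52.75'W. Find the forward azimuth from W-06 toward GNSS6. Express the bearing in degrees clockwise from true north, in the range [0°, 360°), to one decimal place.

104.6°

W-06: φ = +24.43467°, λ = -138.80433°
GNSS6: φ = +0.49500°, λ = -81.87917°
Δλ = 56.9252°
y = sin Δλ · cos φ₂ = 0.837927
x = cos φ₁ sin φ₂ − sin φ₁ cos φ₂ cos Δλ = -0.217872
θ = atan2(y, x) = 104.5749° → 104.5749° (mod 360°)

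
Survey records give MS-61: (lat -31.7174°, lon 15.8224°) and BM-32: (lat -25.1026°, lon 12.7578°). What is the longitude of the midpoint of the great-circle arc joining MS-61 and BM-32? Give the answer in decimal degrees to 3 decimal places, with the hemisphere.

Bx = cos φ₂ cos Δλ = 0.904255,  By = cos φ₂ sin Δλ = -0.048412
φₘ = atan2(sin φ₁ + sin φ₂, √((cos φ₁ + Bx)² + By²)) = -28.41857°
λₘ = λ₁ + atan2(By, cos φ₁ + Bx) = 14.24219°

14.242°E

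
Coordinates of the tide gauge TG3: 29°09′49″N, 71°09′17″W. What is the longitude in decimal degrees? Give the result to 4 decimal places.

71° + 9′/60 + 17″/3600 = 71 + 0.15000 + 0.00472 = 71.1547°

71.1547°W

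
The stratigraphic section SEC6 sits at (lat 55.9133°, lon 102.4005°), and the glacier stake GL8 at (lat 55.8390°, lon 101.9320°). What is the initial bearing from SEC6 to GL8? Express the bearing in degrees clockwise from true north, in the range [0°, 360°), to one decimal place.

Δλ = -0.4685°
y = sin Δλ · cos φ₂ = -0.004591
x = cos φ₁ sin φ₂ − sin φ₁ cos φ₂ cos Δλ = -0.001281
θ = atan2(y, x) = -105.5917° → 254.4083° (mod 360°)

254.4°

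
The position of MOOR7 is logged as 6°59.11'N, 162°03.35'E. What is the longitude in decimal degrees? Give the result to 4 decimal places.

162.0558°E

162° + 3.35′/60 = 162 + 0.05583 = 162.0558°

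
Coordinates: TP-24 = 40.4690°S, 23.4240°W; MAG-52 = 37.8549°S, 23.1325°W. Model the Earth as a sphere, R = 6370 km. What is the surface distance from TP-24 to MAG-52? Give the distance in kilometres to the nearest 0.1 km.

Δφ = 2.6141°,  Δλ = 0.2915°
a = sin²(Δφ/2) + cos φ₁ cos φ₂ sin²(Δλ/2) = 0.000524
c = 2·arcsin(√a) = 0.045795 rad = 2.6238°
d = R·c = 6370 × 0.045795 = 291.7 km

291.7 km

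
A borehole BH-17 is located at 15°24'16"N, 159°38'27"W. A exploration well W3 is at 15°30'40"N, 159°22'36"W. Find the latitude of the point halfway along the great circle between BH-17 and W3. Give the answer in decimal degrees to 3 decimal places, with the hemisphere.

BH-17: φ = +15.40444°, λ = -159.64083°
W3: φ = +15.51111°, λ = -159.37667°
Bx = cos φ₂ cos Δλ = 0.963568,  By = cos φ₂ sin Δλ = 0.004443
φₘ = atan2(sin φ₁ + sin φ₂, √((cos φ₁ + Bx)² + By²)) = 15.45782°
λₘ = λ₁ + atan2(By, cos φ₁ + Bx) = -159.50878°

15.458°N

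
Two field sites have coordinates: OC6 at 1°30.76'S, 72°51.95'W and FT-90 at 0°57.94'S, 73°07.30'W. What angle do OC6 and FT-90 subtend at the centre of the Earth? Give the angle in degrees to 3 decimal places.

OC6: φ = -1.51267°, λ = -72.86583°
FT-90: φ = -0.96567°, λ = -73.12167°
Δφ = 0.5470°,  Δλ = -0.2558°
a = sin²(Δφ/2) + cos φ₁ cos φ₂ sin²(Δλ/2) = 0.000028
c = 2·arcsin(√a) = 0.010539 rad = 0.6038°

0.604°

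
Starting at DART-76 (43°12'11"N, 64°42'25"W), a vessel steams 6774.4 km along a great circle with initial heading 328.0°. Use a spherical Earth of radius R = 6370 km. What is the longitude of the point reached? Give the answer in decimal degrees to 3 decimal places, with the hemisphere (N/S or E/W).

DART-76: φ = +43.20306°, λ = -64.70694°
δ = d/R = 6774.4/6370 = 1.063485 rad
φ₂ = arcsin(sin φ₁ cos δ + cos φ₁ sin δ cos θ)
   = arcsin(0.68459·0.48583 + 0.72893·0.87405·0.84805) = 60.79801°
λ₂ = λ₁ + atan2(sin θ sin δ cos φ₁, cos δ − sin φ₁ sin φ₂) = -173.02084°

173.021°W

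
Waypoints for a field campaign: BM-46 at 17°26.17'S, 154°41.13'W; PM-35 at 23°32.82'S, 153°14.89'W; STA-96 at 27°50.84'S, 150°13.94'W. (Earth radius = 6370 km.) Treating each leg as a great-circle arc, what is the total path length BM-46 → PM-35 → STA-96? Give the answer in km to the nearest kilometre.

BM-46: φ = -17.43617°, λ = -154.68550°
PM-35: φ = -23.54700°, λ = -153.24817°
STA-96: φ = -27.84733°, λ = -150.23233°
BM-46→PM-35: c = 0.109209 rad, d = 695.66 km
PM-35→STA-96: c = 0.088775 rad, d = 565.50 km
Total = 695.66 + 565.50 = 1261.16 km

1261 km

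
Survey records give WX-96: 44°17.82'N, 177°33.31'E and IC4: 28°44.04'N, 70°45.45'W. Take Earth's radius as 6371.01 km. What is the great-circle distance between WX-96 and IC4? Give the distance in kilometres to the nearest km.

9345 km

WX-96: φ = +44.29700°, λ = +177.55517°
IC4: φ = +28.73400°, λ = -70.75750°
Δφ = -15.5630°,  Δλ = 111.6873°
a = sin²(Δφ/2) + cos φ₁ cos φ₂ sin²(Δλ/2) = 0.448091
c = 2·arcsin(√a) = 1.466790 rad = 84.0409°
d = R·c = 6371.01 × 1.466790 = 9344.9 km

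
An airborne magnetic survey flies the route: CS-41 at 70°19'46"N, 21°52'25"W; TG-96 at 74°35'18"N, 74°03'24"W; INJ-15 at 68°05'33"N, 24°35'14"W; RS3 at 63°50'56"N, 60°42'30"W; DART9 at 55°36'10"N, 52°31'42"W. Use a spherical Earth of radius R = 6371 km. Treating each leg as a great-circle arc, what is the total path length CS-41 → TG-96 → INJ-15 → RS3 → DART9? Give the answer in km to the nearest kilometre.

CS-41: φ = +70.32944°, λ = -21.87361°
TG-96: φ = +74.58833°, λ = -74.05667°
INJ-15: φ = +68.09250°, λ = -24.58722°
RS3: φ = +63.84889°, λ = -60.70833°
DART9: φ = +55.60278°, λ = -52.52833°
CS-41→TG-96: c = 0.274237 rad, d = 1747.16 km
TG-96→INJ-15: c = 0.287833 rad, d = 1833.78 km
INJ-15→RS3: c = 0.262872 rad, d = 1674.75 km
RS3→DART9: c = 0.160622 rad, d = 1023.33 km
Total = 1747.16 + 1833.78 + 1674.75 + 1023.33 = 6279.03 km

6279 km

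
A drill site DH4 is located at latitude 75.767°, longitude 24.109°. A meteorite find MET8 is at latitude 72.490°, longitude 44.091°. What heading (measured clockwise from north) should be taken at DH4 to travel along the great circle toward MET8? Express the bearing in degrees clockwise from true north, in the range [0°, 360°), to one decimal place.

111.1°

Δλ = 19.9820°
y = sin Δλ · cos φ₂ = 0.102816
x = cos φ₁ sin φ₂ − sin φ₁ cos φ₂ cos Δλ = -0.039607
θ = atan2(y, x) = 111.0678° → 111.0678° (mod 360°)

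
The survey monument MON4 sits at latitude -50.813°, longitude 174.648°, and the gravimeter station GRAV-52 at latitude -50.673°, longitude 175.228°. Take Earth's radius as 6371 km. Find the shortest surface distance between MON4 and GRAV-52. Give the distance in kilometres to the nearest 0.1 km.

43.7 km

Δφ = 0.1400°,  Δλ = 0.5800°
a = sin²(Δφ/2) + cos φ₁ cos φ₂ sin²(Δλ/2) = 0.000012
c = 2·arcsin(√a) = 0.006856 rad = 0.3928°
d = R·c = 6371 × 0.006856 = 43.7 km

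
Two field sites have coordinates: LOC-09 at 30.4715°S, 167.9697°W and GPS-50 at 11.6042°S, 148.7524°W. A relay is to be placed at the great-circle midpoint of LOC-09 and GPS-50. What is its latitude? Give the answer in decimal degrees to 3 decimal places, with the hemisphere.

Bx = cos φ₂ cos Δλ = 0.924976,  By = cos φ₂ sin Δλ = 0.322424
φₘ = atan2(sin φ₁ + sin φ₂, √((cos φ₁ + Bx)² + By²)) = -21.30937°
λₘ = λ₁ + atan2(By, cos φ₁ + Bx) = -157.74120°

21.309°S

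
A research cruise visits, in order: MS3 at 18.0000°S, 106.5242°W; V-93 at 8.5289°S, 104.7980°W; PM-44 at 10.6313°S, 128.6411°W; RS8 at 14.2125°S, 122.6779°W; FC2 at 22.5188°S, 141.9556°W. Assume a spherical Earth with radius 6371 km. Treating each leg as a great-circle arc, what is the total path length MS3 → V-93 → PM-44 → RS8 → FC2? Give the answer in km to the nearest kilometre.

MS3→V-93: c = 0.167876 rad, d = 1069.54 km
V-93→PM-44: c = 0.411866 rad, d = 2624.00 km
PM-44→RS8: c = 0.119304 rad, d = 760.08 km
RS8→FC2: c = 0.350212 rad, d = 2231.20 km
Total = 1069.54 + 2624.00 + 760.08 + 2231.20 = 6684.82 km

6685 km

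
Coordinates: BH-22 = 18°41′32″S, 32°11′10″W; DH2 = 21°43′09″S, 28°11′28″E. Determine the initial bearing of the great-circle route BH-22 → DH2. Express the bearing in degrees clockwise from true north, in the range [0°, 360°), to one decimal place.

BH-22: φ = -18.69222°, λ = -32.18611°
DH2: φ = -21.71917°, λ = +28.19111°
Δλ = 60.3772°
y = sin Δλ · cos φ₂ = 0.807586
x = cos φ₁ sin φ₂ − sin φ₁ cos φ₂ cos Δλ = -0.203373
θ = atan2(y, x) = 104.1348° → 104.1348° (mod 360°)

104.1°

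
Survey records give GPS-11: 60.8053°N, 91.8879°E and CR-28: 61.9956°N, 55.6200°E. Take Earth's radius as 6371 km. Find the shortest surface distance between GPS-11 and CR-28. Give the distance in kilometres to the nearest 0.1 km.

Δφ = 1.1903°,  Δλ = -36.2679°
a = sin²(Δφ/2) + cos φ₁ cos φ₂ sin²(Δλ/2) = 0.022294
c = 2·arcsin(√a) = 0.299746 rad = 17.1742°
d = R·c = 6371 × 0.299746 = 1909.7 km

1909.7 km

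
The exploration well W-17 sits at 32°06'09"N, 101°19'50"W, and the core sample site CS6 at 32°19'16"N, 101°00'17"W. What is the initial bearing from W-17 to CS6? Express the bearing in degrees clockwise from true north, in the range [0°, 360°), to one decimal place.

51.5°

W-17: φ = +32.10250°, λ = -101.33056°
CS6: φ = +32.32111°, λ = -101.00472°
Δλ = 0.3258°
y = sin Δλ · cos φ₂ = 0.004806
x = cos φ₁ sin φ₂ − sin φ₁ cos φ₂ cos Δλ = 0.003823
θ = atan2(y, x) = 51.4994° → 51.4994° (mod 360°)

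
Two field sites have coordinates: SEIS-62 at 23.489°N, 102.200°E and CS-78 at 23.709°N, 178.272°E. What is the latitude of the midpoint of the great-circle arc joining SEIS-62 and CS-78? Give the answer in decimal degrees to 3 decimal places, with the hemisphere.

Bx = cos φ₂ cos Δλ = 0.220387,  By = cos φ₂ sin Δλ = 0.888680
φₘ = atan2(sin φ₁ + sin φ₂, √((cos φ₁ + Bx)² + By²)) = 29.01566°
λₘ = λ₁ + atan2(By, cos φ₁ + Bx) = 140.19841°

29.016°N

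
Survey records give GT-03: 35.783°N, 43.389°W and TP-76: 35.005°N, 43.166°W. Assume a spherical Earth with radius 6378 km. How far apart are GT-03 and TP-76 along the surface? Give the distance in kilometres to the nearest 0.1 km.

88.9 km

Δφ = -0.7780°,  Δλ = 0.2230°
a = sin²(Δφ/2) + cos φ₁ cos φ₂ sin²(Δλ/2) = 0.000049
c = 2·arcsin(√a) = 0.013944 rad = 0.7990°
d = R·c = 6378 × 0.013944 = 88.9 km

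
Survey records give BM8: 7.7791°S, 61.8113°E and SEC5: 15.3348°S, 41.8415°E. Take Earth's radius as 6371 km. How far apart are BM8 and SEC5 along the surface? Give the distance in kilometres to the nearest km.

Δφ = -7.5557°,  Δλ = -19.9698°
a = sin²(Δφ/2) + cos φ₁ cos φ₂ sin²(Δλ/2) = 0.033068
c = 2·arcsin(√a) = 0.365725 rad = 20.9545°
d = R·c = 6371 × 0.365725 = 2330.0 km

2330 km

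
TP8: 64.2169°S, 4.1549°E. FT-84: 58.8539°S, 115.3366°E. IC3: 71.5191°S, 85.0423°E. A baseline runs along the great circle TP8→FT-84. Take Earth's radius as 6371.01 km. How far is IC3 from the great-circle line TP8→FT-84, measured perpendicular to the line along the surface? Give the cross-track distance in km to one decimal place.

70.1 km

δ₁₃ = central angle TP8→IC3 = 0.503608 rad  (haversine)
θ₁₃ = bearing TP8→IC3 = 139.567°,  θ₁₂ = bearing TP8→FT-84 = 138.261°
dₓₜ = R·arcsin(sin δ₁₃ · sin(θ₁₃ − θ₁₂)) = 6371.01·arcsin(0.48259·sin(1.306°)) = 70.096 km
|dₓₜ| = 70.096 km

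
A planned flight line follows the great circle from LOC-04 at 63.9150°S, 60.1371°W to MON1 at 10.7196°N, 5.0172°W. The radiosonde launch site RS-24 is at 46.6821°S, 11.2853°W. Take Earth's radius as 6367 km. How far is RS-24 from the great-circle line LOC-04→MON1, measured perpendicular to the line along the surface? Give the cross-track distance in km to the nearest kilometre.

1509 km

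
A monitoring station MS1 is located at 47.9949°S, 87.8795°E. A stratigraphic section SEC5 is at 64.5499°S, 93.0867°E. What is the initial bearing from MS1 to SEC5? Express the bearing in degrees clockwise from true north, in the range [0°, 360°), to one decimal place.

172.2°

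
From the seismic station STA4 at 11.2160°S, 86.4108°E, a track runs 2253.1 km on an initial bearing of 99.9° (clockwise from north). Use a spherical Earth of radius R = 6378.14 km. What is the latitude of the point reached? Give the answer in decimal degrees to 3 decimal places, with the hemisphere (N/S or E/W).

δ = d/R = 2253.1/6378.14 = 0.353253 rad
φ₂ = arcsin(sin φ₁ cos δ + cos φ₁ sin δ cos θ)
   = arcsin(-0.19451·0.93825 + 0.98090·0.34595·-0.17193) = -13.93619°
λ₂ = λ₁ + atan2(sin θ sin δ cos φ₁, cos δ − sin φ₁ sin φ₂) = 106.96765°

13.936°S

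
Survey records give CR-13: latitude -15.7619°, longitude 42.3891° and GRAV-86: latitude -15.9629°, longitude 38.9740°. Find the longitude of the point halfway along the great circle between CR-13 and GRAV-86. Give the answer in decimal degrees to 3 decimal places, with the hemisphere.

Bx = cos φ₂ cos Δλ = 0.959733,  By = cos φ₂ sin Δλ = -0.057272
φₘ = atan2(sin φ₁ + sin φ₂, √((cos φ₁ + Bx)² + By²)) = -15.86909°
λₘ = λ₁ + atan2(By, cos φ₁ + Bx) = 40.68240°

40.682°E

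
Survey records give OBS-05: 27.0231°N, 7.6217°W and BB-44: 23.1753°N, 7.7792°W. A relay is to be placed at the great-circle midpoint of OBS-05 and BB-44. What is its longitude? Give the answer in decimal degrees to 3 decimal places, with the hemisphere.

7.702°W

Bx = cos φ₂ cos Δλ = 0.919302,  By = cos φ₂ sin Δλ = -0.002527
φₘ = atan2(sin φ₁ + sin φ₂, √((cos φ₁ + Bx)² + By²)) = 25.09922°
λₘ = λ₁ + atan2(By, cos φ₁ + Bx) = -7.70169°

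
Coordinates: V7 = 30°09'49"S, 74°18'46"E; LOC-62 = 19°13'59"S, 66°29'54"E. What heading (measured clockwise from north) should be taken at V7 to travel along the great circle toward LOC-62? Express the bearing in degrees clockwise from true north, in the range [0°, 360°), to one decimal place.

325.3°

V7: φ = -30.16361°, λ = +74.31278°
LOC-62: φ = -19.23306°, λ = +66.49833°
Δλ = -7.8144°
y = sin Δλ · cos φ₂ = -0.128377
x = cos φ₁ sin φ₂ − sin φ₁ cos φ₂ cos Δλ = 0.185213
θ = atan2(y, x) = -34.7269° → 325.2731° (mod 360°)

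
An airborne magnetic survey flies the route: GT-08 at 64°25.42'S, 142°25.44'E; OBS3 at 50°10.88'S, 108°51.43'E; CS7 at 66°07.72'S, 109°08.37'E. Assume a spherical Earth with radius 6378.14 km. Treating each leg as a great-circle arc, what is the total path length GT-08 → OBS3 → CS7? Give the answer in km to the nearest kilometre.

4292 km

GT-08: φ = -64.42367°, λ = +142.42400°
OBS3: φ = -50.18133°, λ = +108.85717°
CS7: φ = -66.12867°, λ = +109.13950°
GT-08→OBS3: c = 0.394567 rad, d = 2516.60 km
OBS3→CS7: c = 0.278345 rad, d = 1775.32 km
Total = 2516.60 + 1775.32 = 4291.93 km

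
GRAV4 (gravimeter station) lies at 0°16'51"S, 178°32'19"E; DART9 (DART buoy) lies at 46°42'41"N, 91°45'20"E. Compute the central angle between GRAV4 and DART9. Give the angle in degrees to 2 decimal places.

GRAV4: φ = -0.28083°, λ = +178.53861°
DART9: φ = +46.71139°, λ = +91.75556°
Δφ = 46.9922°,  Δλ = -86.7831°
a = sin²(Δφ/2) + cos φ₁ cos φ₂ sin²(Δλ/2) = 0.482545
c = 2·arcsin(√a) = 1.535880 rad = 87.9994°

88.00°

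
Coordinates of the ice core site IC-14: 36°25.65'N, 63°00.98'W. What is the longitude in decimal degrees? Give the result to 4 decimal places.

63.0163°W

63° + 0.98′/60 = 63 + 0.01633 = 63.0163°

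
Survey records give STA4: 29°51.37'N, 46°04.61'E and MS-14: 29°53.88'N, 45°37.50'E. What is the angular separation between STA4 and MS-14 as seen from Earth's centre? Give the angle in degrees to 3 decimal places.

STA4: φ = +29.85617°, λ = +46.07683°
MS-14: φ = +29.89800°, λ = +45.62500°
Δφ = 0.0418°,  Δλ = -0.4518°
a = sin²(Δφ/2) + cos φ₁ cos φ₂ sin²(Δλ/2) = 0.000012
c = 2·arcsin(√a) = 0.006877 rad = 0.3940°

0.394°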